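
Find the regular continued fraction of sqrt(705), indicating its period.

Write x_i = (sqrt(705) + m_i)/d_i with (m_0, d_0) = (0, 1). a_0 = floor(sqrt(705)) = 26, since 26^2 = 676 <= 705 < 729 = 27^2.
Iterate m_{i+1} = d_i*a_i - m_i, d_{i+1} = (705 - m_{i+1}^2)/d_i, a_{i+1} = floor((a_0 + m_{i+1})/d_{i+1}):
  m_1 = 1*26 - 0 = 26, d_1 = (705 - 26^2)/1 = 29/1 = 29, a_1 = floor((26 + 26)/29) = 1.
  m_2 = 29*1 - 26 = 3, d_2 = (705 - 3^2)/29 = 696/29 = 24, a_2 = floor((26 + 3)/24) = 1.
  m_3 = 24*1 - 3 = 21, d_3 = (705 - 21^2)/24 = 264/24 = 11, a_3 = floor((26 + 21)/11) = 4.
  m_4 = 11*4 - 21 = 23, d_4 = (705 - 23^2)/11 = 176/11 = 16, a_4 = floor((26 + 23)/16) = 3.
  m_5 = 16*3 - 23 = 25, d_5 = (705 - 25^2)/16 = 80/16 = 5, a_5 = floor((26 + 25)/5) = 10.
  m_6 = 5*10 - 25 = 25, d_6 = (705 - 25^2)/5 = 80/5 = 16, a_6 = floor((26 + 25)/16) = 3.
  m_7 = 16*3 - 25 = 23, d_7 = (705 - 23^2)/16 = 176/16 = 11, a_7 = floor((26 + 23)/11) = 4.
  m_8 = 11*4 - 23 = 21, d_8 = (705 - 21^2)/11 = 264/11 = 24, a_8 = floor((26 + 21)/24) = 1.
  m_9 = 24*1 - 21 = 3, d_9 = (705 - 3^2)/24 = 696/24 = 29, a_9 = floor((26 + 3)/29) = 1.
  m_10 = 29*1 - 3 = 26, d_10 = (705 - 26^2)/29 = 29/29 = 1, a_10 = floor((26 + 26)/1) = 52.
  m_11 = 1*52 - 26 = 26, d_11 = (705 - 26^2)/1 = 29/1 = 29: (m_11, d_11) = (m_1, d_1) = (26, 29), so from here the quotients repeat a_1, ..., a_10; the period length is 10.
Hence the expansion of sqrt(705) is a_0 = 26 followed by the repeating block 1, 1, 4, 3, 10, 3, 4, 1, 1, 52 (period 10).

[26; (1, 1, 4, 3, 10, 3, 4, 1, 1, 52)]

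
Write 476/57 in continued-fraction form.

Run the Euclidean algorithm on 476 and 57; the successive quotients are the partial quotients a_0, a_1, ... (each step inverts the fractional part left over by the previous one):
  476 = 8*57 + 20, so a_0 = 8.
  57 = 2*20 + 17, so a_1 = 2.
  20 = 1*17 + 3, so a_2 = 1.
  17 = 5*3 + 2, so a_3 = 5.
  3 = 1*2 + 1, so a_4 = 1.
  2 = 2*1 + 0, so a_5 = 2.
The remainder reaches 0 after 6 divisions, so the expansion has 6 partial quotients, read off in order.

[8; 2, 1, 5, 1, 2]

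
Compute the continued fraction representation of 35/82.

Run the Euclidean algorithm on 35 and 82; the successive quotients are the partial quotients a_0, a_1, ... (each step inverts the fractional part left over by the previous one):
  35 = 0*82 + 35, so a_0 = 0.
  82 = 2*35 + 12, so a_1 = 2.
  35 = 2*12 + 11, so a_2 = 2.
  12 = 1*11 + 1, so a_3 = 1.
  11 = 11*1 + 0, so a_4 = 11.
The remainder reaches 0 after 5 divisions, so the expansion has 5 partial quotients, read off in order.

[0; 2, 2, 1, 11]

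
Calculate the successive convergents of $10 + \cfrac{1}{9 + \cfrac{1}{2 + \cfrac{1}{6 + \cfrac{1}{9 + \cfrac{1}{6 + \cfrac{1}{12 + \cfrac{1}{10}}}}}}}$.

Using the convergent recurrence p_i = a_i*p_{i-1} + p_{i-2}, q_i = a_i*q_{i-1} + q_{i-2} with p_{-2}=0, p_{-1}=1, q_{-2}=1, q_{-1}=0:
  i=0: a_0=10, p_0 = 10*1 + 0 = 10, q_0 = 10*0 + 1 = 1.
  i=1: a_1=9, p_1 = 9*10 + 1 = 91, q_1 = 9*1 + 0 = 9.
  i=2: a_2=2, p_2 = 2*91 + 10 = 192, q_2 = 2*9 + 1 = 19.
  i=3: a_3=6, p_3 = 6*192 + 91 = 1243, q_3 = 6*19 + 9 = 123.
  i=4: a_4=9, p_4 = 9*1243 + 192 = 11379, q_4 = 9*123 + 19 = 1126.
  i=5: a_5=6, p_5 = 6*11379 + 1243 = 69517, q_5 = 6*1126 + 123 = 6879.
  i=6: a_6=12, p_6 = 12*69517 + 11379 = 845583, q_6 = 12*6879 + 1126 = 83674.
  i=7: a_7=10, p_7 = 10*845583 + 69517 = 8525347, q_7 = 10*83674 + 6879 = 843619.

10/1, 91/9, 192/19, 1243/123, 11379/1126, 69517/6879, 845583/83674, 8525347/843619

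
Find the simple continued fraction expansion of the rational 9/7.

[1; 3, 2]

Run the Euclidean algorithm on 9 and 7; the successive quotients are the partial quotients a_0, a_1, ... (each step inverts the fractional part left over by the previous one):
  9 = 1*7 + 2, so a_0 = 1.
  7 = 3*2 + 1, so a_1 = 3.
  2 = 2*1 + 0, so a_2 = 2.
The remainder reaches 0 after 3 divisions, so the expansion has 3 partial quotients, read off in order.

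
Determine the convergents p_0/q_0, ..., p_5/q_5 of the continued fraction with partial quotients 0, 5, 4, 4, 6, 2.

Using the convergent recurrence p_i = a_i*p_{i-1} + p_{i-2}, q_i = a_i*q_{i-1} + q_{i-2} with p_{-2}=0, p_{-1}=1, q_{-2}=1, q_{-1}=0:
  i=0: a_0=0, p_0 = 0*1 + 0 = 0, q_0 = 0*0 + 1 = 1.
  i=1: a_1=5, p_1 = 5*0 + 1 = 1, q_1 = 5*1 + 0 = 5.
  i=2: a_2=4, p_2 = 4*1 + 0 = 4, q_2 = 4*5 + 1 = 21.
  i=3: a_3=4, p_3 = 4*4 + 1 = 17, q_3 = 4*21 + 5 = 89.
  i=4: a_4=6, p_4 = 6*17 + 4 = 106, q_4 = 6*89 + 21 = 555.
  i=5: a_5=2, p_5 = 2*106 + 17 = 229, q_5 = 2*555 + 89 = 1199.

0/1, 1/5, 4/21, 17/89, 106/555, 229/1199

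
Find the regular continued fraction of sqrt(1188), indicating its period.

[34; (2, 7, 6, 7, 2, 68)]

Write x_i = (sqrt(1188) + m_i)/d_i with (m_0, d_0) = (0, 1). a_0 = floor(sqrt(1188)) = 34, since 34^2 = 1156 <= 1188 < 1225 = 35^2.
Iterate m_{i+1} = d_i*a_i - m_i, d_{i+1} = (1188 - m_{i+1}^2)/d_i, a_{i+1} = floor((a_0 + m_{i+1})/d_{i+1}):
  m_1 = 1*34 - 0 = 34, d_1 = (1188 - 34^2)/1 = 32/1 = 32, a_1 = floor((34 + 34)/32) = 2.
  m_2 = 32*2 - 34 = 30, d_2 = (1188 - 30^2)/32 = 288/32 = 9, a_2 = floor((34 + 30)/9) = 7.
  m_3 = 9*7 - 30 = 33, d_3 = (1188 - 33^2)/9 = 99/9 = 11, a_3 = floor((34 + 33)/11) = 6.
  m_4 = 11*6 - 33 = 33, d_4 = (1188 - 33^2)/11 = 99/11 = 9, a_4 = floor((34 + 33)/9) = 7.
  m_5 = 9*7 - 33 = 30, d_5 = (1188 - 30^2)/9 = 288/9 = 32, a_5 = floor((34 + 30)/32) = 2.
  m_6 = 32*2 - 30 = 34, d_6 = (1188 - 34^2)/32 = 32/32 = 1, a_6 = floor((34 + 34)/1) = 68.
  m_7 = 1*68 - 34 = 34, d_7 = (1188 - 34^2)/1 = 32/1 = 32: (m_7, d_7) = (m_1, d_1) = (34, 32), so from here the quotients repeat a_1, ..., a_6; the period length is 6.
Hence the expansion of sqrt(1188) is a_0 = 34 followed by the repeating block 2, 7, 6, 7, 2, 68 (period 6).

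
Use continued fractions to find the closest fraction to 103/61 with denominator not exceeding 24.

27/16

Expand x = 103/61 as a continued fraction with the Euclidean algorithm:
  103 = 1*61 + 42, so a_0 = 1.
  61 = 1*42 + 19, so a_1 = 1.
  42 = 2*19 + 4, so a_2 = 2.
  19 = 4*4 + 3, so a_3 = 4.
  4 = 1*3 + 1, so a_4 = 1.
  3 = 3*1 + 0, so a_5 = 3.
so x = [1; 1, 2, 4, 1, 3].
Convergents (p_i = a_i*p_{i-1} + p_{i-2}, q_i = a_i*q_{i-1} + q_{i-2} with p_{-2}=0, p_{-1}=1, q_{-2}=1, q_{-1}=0), until the denominator exceeds 24:
  i=0: a_0=1, p_0 = 1*1 + 0 = 1, q_0 = 1*0 + 1 = 1.
  i=1: a_1=1, p_1 = 1*1 + 1 = 2, q_1 = 1*1 + 0 = 1.
  i=2: a_2=2, p_2 = 2*2 + 1 = 5, q_2 = 2*1 + 1 = 3.
  i=3: a_3=4, p_3 = 4*5 + 2 = 22, q_3 = 4*3 + 1 = 13.
  i=4: a_4=1, p_4 = 1*22 + 5 = 27, q_4 = 1*13 + 3 = 16.
  i=5: a_5=3, p_5 = 3*27 + 22 = 103, q_5 = 3*16 + 13 = 61.
q_5 = 61 > 24, so the last convergent with denominator <= 24 is p_4/q_4 = 27/16.
The closest fraction with denominator <= 24 is either p_4/q_4 or the intermediate fraction (k*p_4 + p_3)/(k*q_4 + q_3) with the largest k >= 1 whose denominator stays <= 24; these approach x as k grows, and every other convergent or intermediate fraction in range is farther away.
Largest k: floor((24 - q_3)/q_4) = floor((24 - 13)/16) = 0.
Since k = 0, no intermediate fraction beyond p_4/q_4 has denominator <= 24, so the convergent 27/16 is the closest (its error is |103*16 - 27*61|/(61*16) = 1/976).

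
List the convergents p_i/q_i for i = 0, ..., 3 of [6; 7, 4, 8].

Using the convergent recurrence p_i = a_i*p_{i-1} + p_{i-2}, q_i = a_i*q_{i-1} + q_{i-2} with p_{-2}=0, p_{-1}=1, q_{-2}=1, q_{-1}=0:
  i=0: a_0=6, p_0 = 6*1 + 0 = 6, q_0 = 6*0 + 1 = 1.
  i=1: a_1=7, p_1 = 7*6 + 1 = 43, q_1 = 7*1 + 0 = 7.
  i=2: a_2=4, p_2 = 4*43 + 6 = 178, q_2 = 4*7 + 1 = 29.
  i=3: a_3=8, p_3 = 8*178 + 43 = 1467, q_3 = 8*29 + 7 = 239.

6/1, 43/7, 178/29, 1467/239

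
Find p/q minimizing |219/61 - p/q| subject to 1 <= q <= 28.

Expand x = 219/61 as a continued fraction with the Euclidean algorithm:
  219 = 3*61 + 36, so a_0 = 3.
  61 = 1*36 + 25, so a_1 = 1.
  36 = 1*25 + 11, so a_2 = 1.
  25 = 2*11 + 3, so a_3 = 2.
  11 = 3*3 + 2, so a_4 = 3.
  3 = 1*2 + 1, so a_5 = 1.
  2 = 2*1 + 0, so a_6 = 2.
so x = [3; 1, 1, 2, 3, 1, 2].
Convergents (p_i = a_i*p_{i-1} + p_{i-2}, q_i = a_i*q_{i-1} + q_{i-2} with p_{-2}=0, p_{-1}=1, q_{-2}=1, q_{-1}=0), until the denominator exceeds 28:
  i=0: a_0=3, p_0 = 3*1 + 0 = 3, q_0 = 3*0 + 1 = 1.
  i=1: a_1=1, p_1 = 1*3 + 1 = 4, q_1 = 1*1 + 0 = 1.
  i=2: a_2=1, p_2 = 1*4 + 3 = 7, q_2 = 1*1 + 1 = 2.
  i=3: a_3=2, p_3 = 2*7 + 4 = 18, q_3 = 2*2 + 1 = 5.
  i=4: a_4=3, p_4 = 3*18 + 7 = 61, q_4 = 3*5 + 2 = 17.
  i=5: a_5=1, p_5 = 1*61 + 18 = 79, q_5 = 1*17 + 5 = 22.
  i=6: a_6=2, p_6 = 2*79 + 61 = 219, q_6 = 2*22 + 17 = 61.
q_6 = 61 > 28, so the last convergent with denominator <= 28 is p_5/q_5 = 79/22.
The closest fraction with denominator <= 28 is either p_5/q_5 or the intermediate fraction (k*p_5 + p_4)/(k*q_5 + q_4) with the largest k >= 1 whose denominator stays <= 28; these approach x as k grows, and every other convergent or intermediate fraction in range is farther away.
Largest k: floor((28 - q_4)/q_5) = floor((28 - 17)/22) = 0.
Since k = 0, no intermediate fraction beyond p_5/q_5 has denominator <= 28, so the convergent 79/22 is the closest (its error is |219*22 - 79*61|/(61*22) = 1/1342).

79/22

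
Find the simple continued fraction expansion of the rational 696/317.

Run the Euclidean algorithm on 696 and 317; the successive quotients are the partial quotients a_0, a_1, ... (each step inverts the fractional part left over by the previous one):
  696 = 2*317 + 62, so a_0 = 2.
  317 = 5*62 + 7, so a_1 = 5.
  62 = 8*7 + 6, so a_2 = 8.
  7 = 1*6 + 1, so a_3 = 1.
  6 = 6*1 + 0, so a_4 = 6.
The remainder reaches 0 after 5 divisions, so the expansion has 5 partial quotients, read off in order.

[2; 5, 8, 1, 6]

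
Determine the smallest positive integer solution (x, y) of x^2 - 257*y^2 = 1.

(x, y) = (513, 32)

First expand sqrt(257) as a continued fraction. With x_i = (sqrt(257) + m_i)/d_i and (m_0, d_0) = (0, 1): a_0 = floor(sqrt(257)) = 16, since 16^2 = 256 <= 257 < 289 = 17^2.
Iterate m_{i+1} = d_i*a_i - m_i, d_{i+1} = (257 - m_{i+1}^2)/d_i, a_{i+1} = floor((a_0 + m_{i+1})/d_{i+1}):
  m_1 = 1*16 - 0 = 16, d_1 = (257 - 16^2)/1 = 1/1 = 1, a_1 = floor((16 + 16)/1) = 32.
  m_2 = 1*32 - 16 = 16, d_2 = (257 - 16^2)/1 = 1/1 = 1: (m_2, d_2) = (m_1, d_1) = (16, 1), so from here the quotient a_1 repeats; the period length is 1.
So sqrt(257) = [16; (32)] with period length k = 1.
k is odd, so (p_{k-1}, q_{k-1}) only solves x^2 - 257y^2 = -1 and the fundamental solution of x^2 - 257y^2 = 1 is (p_{2k-1}, q_{2k-1}) = (p_1, q_1); compute convergents through index 1, running through the period twice.
Convergents (p_i = a_i*p_{i-1} + p_{i-2}, q_i = a_i*q_{i-1} + q_{i-2} with p_{-2}=0, p_{-1}=1, q_{-2}=1, q_{-1}=0):
  i=0: a_0=16, p_0 = 16*1 + 0 = 16, q_0 = 16*0 + 1 = 1.
  i=1: a_1=32, p_1 = 32*16 + 1 = 513, q_1 = 32*1 + 0 = 32.
Indeed p_0^2 - 257*q_0^2 = 256 - 257 = -1, not +1.
Check: 513^2 - 257*32^2 = 263169 - 263168 = 1, so (x, y) = (513, 32) solves the equation, and by the theorem it is the least positive solution.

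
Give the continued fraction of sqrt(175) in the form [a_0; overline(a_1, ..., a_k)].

Write x_i = (sqrt(175) + m_i)/d_i with (m_0, d_0) = (0, 1). a_0 = floor(sqrt(175)) = 13, since 13^2 = 169 <= 175 < 196 = 14^2.
Iterate m_{i+1} = d_i*a_i - m_i, d_{i+1} = (175 - m_{i+1}^2)/d_i, a_{i+1} = floor((a_0 + m_{i+1})/d_{i+1}):
  m_1 = 1*13 - 0 = 13, d_1 = (175 - 13^2)/1 = 6/1 = 6, a_1 = floor((13 + 13)/6) = 4.
  m_2 = 6*4 - 13 = 11, d_2 = (175 - 11^2)/6 = 54/6 = 9, a_2 = floor((13 + 11)/9) = 2.
  m_3 = 9*2 - 11 = 7, d_3 = (175 - 7^2)/9 = 126/9 = 14, a_3 = floor((13 + 7)/14) = 1.
  m_4 = 14*1 - 7 = 7, d_4 = (175 - 7^2)/14 = 126/14 = 9, a_4 = floor((13 + 7)/9) = 2.
  m_5 = 9*2 - 7 = 11, d_5 = (175 - 11^2)/9 = 54/9 = 6, a_5 = floor((13 + 11)/6) = 4.
  m_6 = 6*4 - 11 = 13, d_6 = (175 - 13^2)/6 = 6/6 = 1, a_6 = floor((13 + 13)/1) = 26.
  m_7 = 1*26 - 13 = 13, d_7 = (175 - 13^2)/1 = 6/1 = 6: (m_7, d_7) = (m_1, d_1) = (13, 6), so from here the quotients repeat a_1, ..., a_6; the period length is 6.
Hence the expansion of sqrt(175) is a_0 = 13 followed by the repeating block 4, 2, 1, 2, 4, 26 (period 6).

[13; overline(4, 2, 1, 2, 4, 26)]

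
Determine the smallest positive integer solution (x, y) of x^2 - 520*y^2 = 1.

First expand sqrt(520) as a continued fraction. With x_i = (sqrt(520) + m_i)/d_i and (m_0, d_0) = (0, 1): a_0 = floor(sqrt(520)) = 22, since 22^2 = 484 <= 520 < 529 = 23^2.
Iterate m_{i+1} = d_i*a_i - m_i, d_{i+1} = (520 - m_{i+1}^2)/d_i, a_{i+1} = floor((a_0 + m_{i+1})/d_{i+1}):
  m_1 = 1*22 - 0 = 22, d_1 = (520 - 22^2)/1 = 36/1 = 36, a_1 = floor((22 + 22)/36) = 1.
  m_2 = 36*1 - 22 = 14, d_2 = (520 - 14^2)/36 = 324/36 = 9, a_2 = floor((22 + 14)/9) = 4.
  m_3 = 9*4 - 14 = 22, d_3 = (520 - 22^2)/9 = 36/9 = 4, a_3 = floor((22 + 22)/4) = 11.
  m_4 = 4*11 - 22 = 22, d_4 = (520 - 22^2)/4 = 36/4 = 9, a_4 = floor((22 + 22)/9) = 4.
  m_5 = 9*4 - 22 = 14, d_5 = (520 - 14^2)/9 = 324/9 = 36, a_5 = floor((22 + 14)/36) = 1.
  m_6 = 36*1 - 14 = 22, d_6 = (520 - 22^2)/36 = 36/36 = 1, a_6 = floor((22 + 22)/1) = 44.
  m_7 = 1*44 - 22 = 22, d_7 = (520 - 22^2)/1 = 36/1 = 36: (m_7, d_7) = (m_1, d_1) = (22, 36), so from here the quotients repeat a_1, ..., a_6; the period length is 6.
So sqrt(520) = [22; (1, 4, 11, 4, 1, 44)] with period length k = 6.
k is even, so the fundamental solution of x^2 - 520y^2 = 1 is (p_{k-1}, q_{k-1}) = (p_5, q_5); compute convergents through index 5.
Convergents (p_i = a_i*p_{i-1} + p_{i-2}, q_i = a_i*q_{i-1} + q_{i-2} with p_{-2}=0, p_{-1}=1, q_{-2}=1, q_{-1}=0):
  i=0: a_0=22, p_0 = 22*1 + 0 = 22, q_0 = 22*0 + 1 = 1.
  i=1: a_1=1, p_1 = 1*22 + 1 = 23, q_1 = 1*1 + 0 = 1.
  i=2: a_2=4, p_2 = 4*23 + 22 = 114, q_2 = 4*1 + 1 = 5.
  i=3: a_3=11, p_3 = 11*114 + 23 = 1277, q_3 = 11*5 + 1 = 56.
  i=4: a_4=4, p_4 = 4*1277 + 114 = 5222, q_4 = 4*56 + 5 = 229.
  i=5: a_5=1, p_5 = 1*5222 + 1277 = 6499, q_5 = 1*229 + 56 = 285.
Check: 6499^2 - 520*285^2 = 42237001 - 42237000 = 1, so (x, y) = (6499, 285) solves the equation, and by the theorem it is the least positive solution.

(x, y) = (6499, 285)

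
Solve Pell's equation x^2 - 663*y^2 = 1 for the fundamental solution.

(x, y) = (103, 4)

First expand sqrt(663) as a continued fraction. With x_i = (sqrt(663) + m_i)/d_i and (m_0, d_0) = (0, 1): a_0 = floor(sqrt(663)) = 25, since 25^2 = 625 <= 663 < 676 = 26^2.
Iterate m_{i+1} = d_i*a_i - m_i, d_{i+1} = (663 - m_{i+1}^2)/d_i, a_{i+1} = floor((a_0 + m_{i+1})/d_{i+1}):
  m_1 = 1*25 - 0 = 25, d_1 = (663 - 25^2)/1 = 38/1 = 38, a_1 = floor((25 + 25)/38) = 1.
  m_2 = 38*1 - 25 = 13, d_2 = (663 - 13^2)/38 = 494/38 = 13, a_2 = floor((25 + 13)/13) = 2.
  m_3 = 13*2 - 13 = 13, d_3 = (663 - 13^2)/13 = 494/13 = 38, a_3 = floor((25 + 13)/38) = 1.
  m_4 = 38*1 - 13 = 25, d_4 = (663 - 25^2)/38 = 38/38 = 1, a_4 = floor((25 + 25)/1) = 50.
  m_5 = 1*50 - 25 = 25, d_5 = (663 - 25^2)/1 = 38/1 = 38: (m_5, d_5) = (m_1, d_1) = (25, 38), so from here the quotients repeat a_1, ..., a_4; the period length is 4.
So sqrt(663) = [25; (1, 2, 1, 50)] with period length k = 4.
k is even, so the fundamental solution of x^2 - 663y^2 = 1 is (p_{k-1}, q_{k-1}) = (p_3, q_3); compute convergents through index 3.
Convergents (p_i = a_i*p_{i-1} + p_{i-2}, q_i = a_i*q_{i-1} + q_{i-2} with p_{-2}=0, p_{-1}=1, q_{-2}=1, q_{-1}=0):
  i=0: a_0=25, p_0 = 25*1 + 0 = 25, q_0 = 25*0 + 1 = 1.
  i=1: a_1=1, p_1 = 1*25 + 1 = 26, q_1 = 1*1 + 0 = 1.
  i=2: a_2=2, p_2 = 2*26 + 25 = 77, q_2 = 2*1 + 1 = 3.
  i=3: a_3=1, p_3 = 1*77 + 26 = 103, q_3 = 1*3 + 1 = 4.
Check: 103^2 - 663*4^2 = 10609 - 10608 = 1, so (x, y) = (103, 4) solves the equation, and by the theorem it is the least positive solution.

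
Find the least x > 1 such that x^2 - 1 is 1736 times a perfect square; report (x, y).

(x, y) = (125, 3)

First expand sqrt(1736) as a continued fraction. With x_i = (sqrt(1736) + m_i)/d_i and (m_0, d_0) = (0, 1): a_0 = floor(sqrt(1736)) = 41, since 41^2 = 1681 <= 1736 < 1764 = 42^2.
Iterate m_{i+1} = d_i*a_i - m_i, d_{i+1} = (1736 - m_{i+1}^2)/d_i, a_{i+1} = floor((a_0 + m_{i+1})/d_{i+1}):
  m_1 = 1*41 - 0 = 41, d_1 = (1736 - 41^2)/1 = 55/1 = 55, a_1 = floor((41 + 41)/55) = 1.
  m_2 = 55*1 - 41 = 14, d_2 = (1736 - 14^2)/55 = 1540/55 = 28, a_2 = floor((41 + 14)/28) = 1.
  m_3 = 28*1 - 14 = 14, d_3 = (1736 - 14^2)/28 = 1540/28 = 55, a_3 = floor((41 + 14)/55) = 1.
  m_4 = 55*1 - 14 = 41, d_4 = (1736 - 41^2)/55 = 55/55 = 1, a_4 = floor((41 + 41)/1) = 82.
  m_5 = 1*82 - 41 = 41, d_5 = (1736 - 41^2)/1 = 55/1 = 55: (m_5, d_5) = (m_1, d_1) = (41, 55), so from here the quotients repeat a_1, ..., a_4; the period length is 4.
So sqrt(1736) = [41; (1, 1, 1, 82)] with period length k = 4.
k is even, so the fundamental solution of x^2 - 1736y^2 = 1 is (p_{k-1}, q_{k-1}) = (p_3, q_3); compute convergents through index 3.
Convergents (p_i = a_i*p_{i-1} + p_{i-2}, q_i = a_i*q_{i-1} + q_{i-2} with p_{-2}=0, p_{-1}=1, q_{-2}=1, q_{-1}=0):
  i=0: a_0=41, p_0 = 41*1 + 0 = 41, q_0 = 41*0 + 1 = 1.
  i=1: a_1=1, p_1 = 1*41 + 1 = 42, q_1 = 1*1 + 0 = 1.
  i=2: a_2=1, p_2 = 1*42 + 41 = 83, q_2 = 1*1 + 1 = 2.
  i=3: a_3=1, p_3 = 1*83 + 42 = 125, q_3 = 1*2 + 1 = 3.
Check: 125^2 - 1736*3^2 = 15625 - 15624 = 1, so (x, y) = (125, 3) solves the equation, and by the theorem it is the least positive solution.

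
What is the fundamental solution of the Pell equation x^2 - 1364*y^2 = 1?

First expand sqrt(1364) as a continued fraction. With x_i = (sqrt(1364) + m_i)/d_i and (m_0, d_0) = (0, 1): a_0 = floor(sqrt(1364)) = 36, since 36^2 = 1296 <= 1364 < 1369 = 37^2.
Iterate m_{i+1} = d_i*a_i - m_i, d_{i+1} = (1364 - m_{i+1}^2)/d_i, a_{i+1} = floor((a_0 + m_{i+1})/d_{i+1}):
  m_1 = 1*36 - 0 = 36, d_1 = (1364 - 36^2)/1 = 68/1 = 68, a_1 = floor((36 + 36)/68) = 1.
  m_2 = 68*1 - 36 = 32, d_2 = (1364 - 32^2)/68 = 340/68 = 5, a_2 = floor((36 + 32)/5) = 13.
  m_3 = 5*13 - 32 = 33, d_3 = (1364 - 33^2)/5 = 275/5 = 55, a_3 = floor((36 + 33)/55) = 1.
  m_4 = 55*1 - 33 = 22, d_4 = (1364 - 22^2)/55 = 880/55 = 16, a_4 = floor((36 + 22)/16) = 3.
  m_5 = 16*3 - 22 = 26, d_5 = (1364 - 26^2)/16 = 688/16 = 43, a_5 = floor((36 + 26)/43) = 1.
  m_6 = 43*1 - 26 = 17, d_6 = (1364 - 17^2)/43 = 1075/43 = 25, a_6 = floor((36 + 17)/25) = 2.
  m_7 = 25*2 - 17 = 33, d_7 = (1364 - 33^2)/25 = 275/25 = 11, a_7 = floor((36 + 33)/11) = 6.
  m_8 = 11*6 - 33 = 33, d_8 = (1364 - 33^2)/11 = 275/11 = 25, a_8 = floor((36 + 33)/25) = 2.
  m_9 = 25*2 - 33 = 17, d_9 = (1364 - 17^2)/25 = 1075/25 = 43, a_9 = floor((36 + 17)/43) = 1.
  m_10 = 43*1 - 17 = 26, d_10 = (1364 - 26^2)/43 = 688/43 = 16, a_10 = floor((36 + 26)/16) = 3.
  m_11 = 16*3 - 26 = 22, d_11 = (1364 - 22^2)/16 = 880/16 = 55, a_11 = floor((36 + 22)/55) = 1.
  m_12 = 55*1 - 22 = 33, d_12 = (1364 - 33^2)/55 = 275/55 = 5, a_12 = floor((36 + 33)/5) = 13.
  m_13 = 5*13 - 33 = 32, d_13 = (1364 - 32^2)/5 = 340/5 = 68, a_13 = floor((36 + 32)/68) = 1.
  m_14 = 68*1 - 32 = 36, d_14 = (1364 - 36^2)/68 = 68/68 = 1, a_14 = floor((36 + 36)/1) = 72.
  m_15 = 1*72 - 36 = 36, d_15 = (1364 - 36^2)/1 = 68/1 = 68: (m_15, d_15) = (m_1, d_1) = (36, 68), so from here the quotients repeat a_1, ..., a_14; the period length is 14.
So sqrt(1364) = [36; (1, 13, 1, 3, 1, 2, 6, 2, 1, 3, 1, 13, 1, 72)] with period length k = 14.
k is even, so the fundamental solution of x^2 - 1364y^2 = 1 is (p_{k-1}, q_{k-1}) = (p_13, q_13); compute convergents through index 13.
Convergents (p_i = a_i*p_{i-1} + p_{i-2}, q_i = a_i*q_{i-1} + q_{i-2} with p_{-2}=0, p_{-1}=1, q_{-2}=1, q_{-1}=0):
  i=0: a_0=36, p_0 = 36*1 + 0 = 36, q_0 = 36*0 + 1 = 1.
  i=1: a_1=1, p_1 = 1*36 + 1 = 37, q_1 = 1*1 + 0 = 1.
  i=2: a_2=13, p_2 = 13*37 + 36 = 517, q_2 = 13*1 + 1 = 14.
  i=3: a_3=1, p_3 = 1*517 + 37 = 554, q_3 = 1*14 + 1 = 15.
  i=4: a_4=3, p_4 = 3*554 + 517 = 2179, q_4 = 3*15 + 14 = 59.
  i=5: a_5=1, p_5 = 1*2179 + 554 = 2733, q_5 = 1*59 + 15 = 74.
  i=6: a_6=2, p_6 = 2*2733 + 2179 = 7645, q_6 = 2*74 + 59 = 207.
  i=7: a_7=6, p_7 = 6*7645 + 2733 = 48603, q_7 = 6*207 + 74 = 1316.
  i=8: a_8=2, p_8 = 2*48603 + 7645 = 104851, q_8 = 2*1316 + 207 = 2839.
  i=9: a_9=1, p_9 = 1*104851 + 48603 = 153454, q_9 = 1*2839 + 1316 = 4155.
  i=10: a_10=3, p_10 = 3*153454 + 104851 = 565213, q_10 = 3*4155 + 2839 = 15304.
  i=11: a_11=1, p_11 = 1*565213 + 153454 = 718667, q_11 = 1*15304 + 4155 = 19459.
  i=12: a_12=13, p_12 = 13*718667 + 565213 = 9907884, q_12 = 13*19459 + 15304 = 268271.
  i=13: a_13=1, p_13 = 1*9907884 + 718667 = 10626551, q_13 = 1*268271 + 19459 = 287730.
Check: 10626551^2 - 1364*287730^2 = 112923586155601 - 112923586155600 = 1, so (x, y) = (10626551, 287730) solves the equation, and by the theorem it is the least positive solution.

(x, y) = (10626551, 287730)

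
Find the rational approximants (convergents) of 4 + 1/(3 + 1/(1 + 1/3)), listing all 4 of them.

Using the convergent recurrence p_i = a_i*p_{i-1} + p_{i-2}, q_i = a_i*q_{i-1} + q_{i-2} with p_{-2}=0, p_{-1}=1, q_{-2}=1, q_{-1}=0:
  i=0: a_0=4, p_0 = 4*1 + 0 = 4, q_0 = 4*0 + 1 = 1.
  i=1: a_1=3, p_1 = 3*4 + 1 = 13, q_1 = 3*1 + 0 = 3.
  i=2: a_2=1, p_2 = 1*13 + 4 = 17, q_2 = 1*3 + 1 = 4.
  i=3: a_3=3, p_3 = 3*17 + 13 = 64, q_3 = 3*4 + 3 = 15.

4/1, 13/3, 17/4, 64/15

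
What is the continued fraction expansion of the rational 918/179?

Run the Euclidean algorithm on 918 and 179; the successive quotients are the partial quotients a_0, a_1, ... (each step inverts the fractional part left over by the previous one):
  918 = 5*179 + 23, so a_0 = 5.
  179 = 7*23 + 18, so a_1 = 7.
  23 = 1*18 + 5, so a_2 = 1.
  18 = 3*5 + 3, so a_3 = 3.
  5 = 1*3 + 2, so a_4 = 1.
  3 = 1*2 + 1, so a_5 = 1.
  2 = 2*1 + 0, so a_6 = 2.
The remainder reaches 0 after 7 divisions, so the expansion has 7 partial quotients, read off in order.

[5; 7, 1, 3, 1, 1, 2]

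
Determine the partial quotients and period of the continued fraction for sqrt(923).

[30; (2, 1, 1, 1, 2, 60)]

Write x_i = (sqrt(923) + m_i)/d_i with (m_0, d_0) = (0, 1). a_0 = floor(sqrt(923)) = 30, since 30^2 = 900 <= 923 < 961 = 31^2.
Iterate m_{i+1} = d_i*a_i - m_i, d_{i+1} = (923 - m_{i+1}^2)/d_i, a_{i+1} = floor((a_0 + m_{i+1})/d_{i+1}):
  m_1 = 1*30 - 0 = 30, d_1 = (923 - 30^2)/1 = 23/1 = 23, a_1 = floor((30 + 30)/23) = 2.
  m_2 = 23*2 - 30 = 16, d_2 = (923 - 16^2)/23 = 667/23 = 29, a_2 = floor((30 + 16)/29) = 1.
  m_3 = 29*1 - 16 = 13, d_3 = (923 - 13^2)/29 = 754/29 = 26, a_3 = floor((30 + 13)/26) = 1.
  m_4 = 26*1 - 13 = 13, d_4 = (923 - 13^2)/26 = 754/26 = 29, a_4 = floor((30 + 13)/29) = 1.
  m_5 = 29*1 - 13 = 16, d_5 = (923 - 16^2)/29 = 667/29 = 23, a_5 = floor((30 + 16)/23) = 2.
  m_6 = 23*2 - 16 = 30, d_6 = (923 - 30^2)/23 = 23/23 = 1, a_6 = floor((30 + 30)/1) = 60.
  m_7 = 1*60 - 30 = 30, d_7 = (923 - 30^2)/1 = 23/1 = 23: (m_7, d_7) = (m_1, d_1) = (30, 23), so from here the quotients repeat a_1, ..., a_6; the period length is 6.
Hence the expansion of sqrt(923) is a_0 = 30 followed by the repeating block 2, 1, 1, 1, 2, 60 (period 6).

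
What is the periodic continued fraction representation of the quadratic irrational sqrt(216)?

[14; (1, 2, 3, 2, 1, 28)]

Write x_i = (sqrt(216) + m_i)/d_i with (m_0, d_0) = (0, 1). a_0 = floor(sqrt(216)) = 14, since 14^2 = 196 <= 216 < 225 = 15^2.
Iterate m_{i+1} = d_i*a_i - m_i, d_{i+1} = (216 - m_{i+1}^2)/d_i, a_{i+1} = floor((a_0 + m_{i+1})/d_{i+1}):
  m_1 = 1*14 - 0 = 14, d_1 = (216 - 14^2)/1 = 20/1 = 20, a_1 = floor((14 + 14)/20) = 1.
  m_2 = 20*1 - 14 = 6, d_2 = (216 - 6^2)/20 = 180/20 = 9, a_2 = floor((14 + 6)/9) = 2.
  m_3 = 9*2 - 6 = 12, d_3 = (216 - 12^2)/9 = 72/9 = 8, a_3 = floor((14 + 12)/8) = 3.
  m_4 = 8*3 - 12 = 12, d_4 = (216 - 12^2)/8 = 72/8 = 9, a_4 = floor((14 + 12)/9) = 2.
  m_5 = 9*2 - 12 = 6, d_5 = (216 - 6^2)/9 = 180/9 = 20, a_5 = floor((14 + 6)/20) = 1.
  m_6 = 20*1 - 6 = 14, d_6 = (216 - 14^2)/20 = 20/20 = 1, a_6 = floor((14 + 14)/1) = 28.
  m_7 = 1*28 - 14 = 14, d_7 = (216 - 14^2)/1 = 20/1 = 20: (m_7, d_7) = (m_1, d_1) = (14, 20), so from here the quotients repeat a_1, ..., a_6; the period length is 6.
Hence the expansion of sqrt(216) is a_0 = 14 followed by the repeating block 1, 2, 3, 2, 1, 28 (period 6).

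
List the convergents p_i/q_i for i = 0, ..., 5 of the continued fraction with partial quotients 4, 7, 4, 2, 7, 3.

4/1, 29/7, 120/29, 269/65, 2003/484, 6278/1517

Using the convergent recurrence p_i = a_i*p_{i-1} + p_{i-2}, q_i = a_i*q_{i-1} + q_{i-2} with p_{-2}=0, p_{-1}=1, q_{-2}=1, q_{-1}=0:
  i=0: a_0=4, p_0 = 4*1 + 0 = 4, q_0 = 4*0 + 1 = 1.
  i=1: a_1=7, p_1 = 7*4 + 1 = 29, q_1 = 7*1 + 0 = 7.
  i=2: a_2=4, p_2 = 4*29 + 4 = 120, q_2 = 4*7 + 1 = 29.
  i=3: a_3=2, p_3 = 2*120 + 29 = 269, q_3 = 2*29 + 7 = 65.
  i=4: a_4=7, p_4 = 7*269 + 120 = 2003, q_4 = 7*65 + 29 = 484.
  i=5: a_5=3, p_5 = 3*2003 + 269 = 6278, q_5 = 3*484 + 65 = 1517.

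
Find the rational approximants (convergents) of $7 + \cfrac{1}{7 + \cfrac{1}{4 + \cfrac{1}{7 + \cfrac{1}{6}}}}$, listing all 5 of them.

Using the convergent recurrence p_i = a_i*p_{i-1} + p_{i-2}, q_i = a_i*q_{i-1} + q_{i-2} with p_{-2}=0, p_{-1}=1, q_{-2}=1, q_{-1}=0:
  i=0: a_0=7, p_0 = 7*1 + 0 = 7, q_0 = 7*0 + 1 = 1.
  i=1: a_1=7, p_1 = 7*7 + 1 = 50, q_1 = 7*1 + 0 = 7.
  i=2: a_2=4, p_2 = 4*50 + 7 = 207, q_2 = 4*7 + 1 = 29.
  i=3: a_3=7, p_3 = 7*207 + 50 = 1499, q_3 = 7*29 + 7 = 210.
  i=4: a_4=6, p_4 = 6*1499 + 207 = 9201, q_4 = 6*210 + 29 = 1289.

7/1, 50/7, 207/29, 1499/210, 9201/1289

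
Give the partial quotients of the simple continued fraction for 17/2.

[8; 2]

Run the Euclidean algorithm on 17 and 2; the successive quotients are the partial quotients a_0, a_1, ... (each step inverts the fractional part left over by the previous one):
  17 = 8*2 + 1, so a_0 = 8.
  2 = 2*1 + 0, so a_1 = 2.
The remainder reaches 0 after 2 divisions, so the expansion has 2 partial quotients, read off in order.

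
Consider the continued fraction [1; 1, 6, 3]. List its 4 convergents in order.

Using the convergent recurrence p_i = a_i*p_{i-1} + p_{i-2}, q_i = a_i*q_{i-1} + q_{i-2} with p_{-2}=0, p_{-1}=1, q_{-2}=1, q_{-1}=0:
  i=0: a_0=1, p_0 = 1*1 + 0 = 1, q_0 = 1*0 + 1 = 1.
  i=1: a_1=1, p_1 = 1*1 + 1 = 2, q_1 = 1*1 + 0 = 1.
  i=2: a_2=6, p_2 = 6*2 + 1 = 13, q_2 = 6*1 + 1 = 7.
  i=3: a_3=3, p_3 = 3*13 + 2 = 41, q_3 = 3*7 + 1 = 22.

1/1, 2/1, 13/7, 41/22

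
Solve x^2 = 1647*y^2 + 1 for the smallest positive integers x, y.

First expand sqrt(1647) as a continued fraction. With x_i = (sqrt(1647) + m_i)/d_i and (m_0, d_0) = (0, 1): a_0 = floor(sqrt(1647)) = 40, since 40^2 = 1600 <= 1647 < 1681 = 41^2.
Iterate m_{i+1} = d_i*a_i - m_i, d_{i+1} = (1647 - m_{i+1}^2)/d_i, a_{i+1} = floor((a_0 + m_{i+1})/d_{i+1}):
  m_1 = 1*40 - 0 = 40, d_1 = (1647 - 40^2)/1 = 47/1 = 47, a_1 = floor((40 + 40)/47) = 1.
  m_2 = 47*1 - 40 = 7, d_2 = (1647 - 7^2)/47 = 1598/47 = 34, a_2 = floor((40 + 7)/34) = 1.
  m_3 = 34*1 - 7 = 27, d_3 = (1647 - 27^2)/34 = 918/34 = 27, a_3 = floor((40 + 27)/27) = 2.
  m_4 = 27*2 - 27 = 27, d_4 = (1647 - 27^2)/27 = 918/27 = 34, a_4 = floor((40 + 27)/34) = 1.
  m_5 = 34*1 - 27 = 7, d_5 = (1647 - 7^2)/34 = 1598/34 = 47, a_5 = floor((40 + 7)/47) = 1.
  m_6 = 47*1 - 7 = 40, d_6 = (1647 - 40^2)/47 = 47/47 = 1, a_6 = floor((40 + 40)/1) = 80.
  m_7 = 1*80 - 40 = 40, d_7 = (1647 - 40^2)/1 = 47/1 = 47: (m_7, d_7) = (m_1, d_1) = (40, 47), so from here the quotients repeat a_1, ..., a_6; the period length is 6.
So sqrt(1647) = [40; (1, 1, 2, 1, 1, 80)] with period length k = 6.
k is even, so the fundamental solution of x^2 - 1647y^2 = 1 is (p_{k-1}, q_{k-1}) = (p_5, q_5); compute convergents through index 5.
Convergents (p_i = a_i*p_{i-1} + p_{i-2}, q_i = a_i*q_{i-1} + q_{i-2} with p_{-2}=0, p_{-1}=1, q_{-2}=1, q_{-1}=0):
  i=0: a_0=40, p_0 = 40*1 + 0 = 40, q_0 = 40*0 + 1 = 1.
  i=1: a_1=1, p_1 = 1*40 + 1 = 41, q_1 = 1*1 + 0 = 1.
  i=2: a_2=1, p_2 = 1*41 + 40 = 81, q_2 = 1*1 + 1 = 2.
  i=3: a_3=2, p_3 = 2*81 + 41 = 203, q_3 = 2*2 + 1 = 5.
  i=4: a_4=1, p_4 = 1*203 + 81 = 284, q_4 = 1*5 + 2 = 7.
  i=5: a_5=1, p_5 = 1*284 + 203 = 487, q_5 = 1*7 + 5 = 12.
Check: 487^2 - 1647*12^2 = 237169 - 237168 = 1, so (x, y) = (487, 12) solves the equation, and by the theorem it is the least positive solution.

(x, y) = (487, 12)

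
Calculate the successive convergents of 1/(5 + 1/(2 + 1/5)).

Using the convergent recurrence p_i = a_i*p_{i-1} + p_{i-2}, q_i = a_i*q_{i-1} + q_{i-2} with p_{-2}=0, p_{-1}=1, q_{-2}=1, q_{-1}=0:
  i=0: a_0=0, p_0 = 0*1 + 0 = 0, q_0 = 0*0 + 1 = 1.
  i=1: a_1=5, p_1 = 5*0 + 1 = 1, q_1 = 5*1 + 0 = 5.
  i=2: a_2=2, p_2 = 2*1 + 0 = 2, q_2 = 2*5 + 1 = 11.
  i=3: a_3=5, p_3 = 5*2 + 1 = 11, q_3 = 5*11 + 5 = 60.

0/1, 1/5, 2/11, 11/60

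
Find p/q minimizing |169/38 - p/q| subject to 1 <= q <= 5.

Expand x = 169/38 as a continued fraction with the Euclidean algorithm:
  169 = 4*38 + 17, so a_0 = 4.
  38 = 2*17 + 4, so a_1 = 2.
  17 = 4*4 + 1, so a_2 = 4.
  4 = 4*1 + 0, so a_3 = 4.
so x = [4; 2, 4, 4].
Convergents (p_i = a_i*p_{i-1} + p_{i-2}, q_i = a_i*q_{i-1} + q_{i-2} with p_{-2}=0, p_{-1}=1, q_{-2}=1, q_{-1}=0), until the denominator exceeds 5:
  i=0: a_0=4, p_0 = 4*1 + 0 = 4, q_0 = 4*0 + 1 = 1.
  i=1: a_1=2, p_1 = 2*4 + 1 = 9, q_1 = 2*1 + 0 = 2.
  i=2: a_2=4, p_2 = 4*9 + 4 = 40, q_2 = 4*2 + 1 = 9.
q_2 = 9 > 5, so the last convergent with denominator <= 5 is p_1/q_1 = 9/2.
The closest fraction with denominator <= 5 is either p_1/q_1 or the intermediate fraction (k*p_1 + p_0)/(k*q_1 + q_0) with the largest k >= 1 whose denominator stays <= 5; these approach x as k grows, and every other convergent or intermediate fraction in range is farther away.
Largest k: floor((5 - q_0)/q_1) = floor((5 - 1)/2) = 2.
That gives (2*9 + 4)/(2*2 + 1) = 22/5.
Compare the errors: |x - 9/2| = |169*2 - 9*38|/(38*2) = 4/76, and |x - 22/5| = |169*5 - 22*38|/(38*5) = 9/190.
Cross-multiplying, 9*76 = 684 < 760 = 4*190, so 9/190 is smaller: the intermediate fraction 22/5 is closer to x than 9/2.

22/5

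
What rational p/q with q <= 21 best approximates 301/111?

Expand x = 301/111 as a continued fraction with the Euclidean algorithm:
  301 = 2*111 + 79, so a_0 = 2.
  111 = 1*79 + 32, so a_1 = 1.
  79 = 2*32 + 15, so a_2 = 2.
  32 = 2*15 + 2, so a_3 = 2.
  15 = 7*2 + 1, so a_4 = 7.
  2 = 2*1 + 0, so a_5 = 2.
so x = [2; 1, 2, 2, 7, 2].
Convergents (p_i = a_i*p_{i-1} + p_{i-2}, q_i = a_i*q_{i-1} + q_{i-2} with p_{-2}=0, p_{-1}=1, q_{-2}=1, q_{-1}=0), until the denominator exceeds 21:
  i=0: a_0=2, p_0 = 2*1 + 0 = 2, q_0 = 2*0 + 1 = 1.
  i=1: a_1=1, p_1 = 1*2 + 1 = 3, q_1 = 1*1 + 0 = 1.
  i=2: a_2=2, p_2 = 2*3 + 2 = 8, q_2 = 2*1 + 1 = 3.
  i=3: a_3=2, p_3 = 2*8 + 3 = 19, q_3 = 2*3 + 1 = 7.
  i=4: a_4=7, p_4 = 7*19 + 8 = 141, q_4 = 7*7 + 3 = 52.
q_4 = 52 > 21, so the last convergent with denominator <= 21 is p_3/q_3 = 19/7.
The closest fraction with denominator <= 21 is either p_3/q_3 or the intermediate fraction (k*p_3 + p_2)/(k*q_3 + q_2) with the largest k >= 1 whose denominator stays <= 21; these approach x as k grows, and every other convergent or intermediate fraction in range is farther away.
Largest k: floor((21 - q_2)/q_3) = floor((21 - 3)/7) = 2.
That gives (2*19 + 8)/(2*7 + 3) = 46/17.
Compare the errors: |x - 19/7| = |301*7 - 19*111|/(111*7) = 2/777, and |x - 46/17| = |301*17 - 46*111|/(111*17) = 11/1887.
Cross-multiplying, 2*1887 = 3774 < 8547 = 11*777, so 2/777 is smaller: the convergent 19/7 is closer to x than 46/17.

19/7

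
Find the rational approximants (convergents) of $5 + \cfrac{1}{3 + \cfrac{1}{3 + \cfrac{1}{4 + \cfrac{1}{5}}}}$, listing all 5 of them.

Using the convergent recurrence p_i = a_i*p_{i-1} + p_{i-2}, q_i = a_i*q_{i-1} + q_{i-2} with p_{-2}=0, p_{-1}=1, q_{-2}=1, q_{-1}=0:
  i=0: a_0=5, p_0 = 5*1 + 0 = 5, q_0 = 5*0 + 1 = 1.
  i=1: a_1=3, p_1 = 3*5 + 1 = 16, q_1 = 3*1 + 0 = 3.
  i=2: a_2=3, p_2 = 3*16 + 5 = 53, q_2 = 3*3 + 1 = 10.
  i=3: a_3=4, p_3 = 4*53 + 16 = 228, q_3 = 4*10 + 3 = 43.
  i=4: a_4=5, p_4 = 5*228 + 53 = 1193, q_4 = 5*43 + 10 = 225.

5/1, 16/3, 53/10, 228/43, 1193/225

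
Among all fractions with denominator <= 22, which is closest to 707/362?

41/21

Expand x = 707/362 as a continued fraction with the Euclidean algorithm:
  707 = 1*362 + 345, so a_0 = 1.
  362 = 1*345 + 17, so a_1 = 1.
  345 = 20*17 + 5, so a_2 = 20.
  17 = 3*5 + 2, so a_3 = 3.
  5 = 2*2 + 1, so a_4 = 2.
  2 = 2*1 + 0, so a_5 = 2.
so x = [1; 1, 20, 3, 2, 2].
Convergents (p_i = a_i*p_{i-1} + p_{i-2}, q_i = a_i*q_{i-1} + q_{i-2} with p_{-2}=0, p_{-1}=1, q_{-2}=1, q_{-1}=0), until the denominator exceeds 22:
  i=0: a_0=1, p_0 = 1*1 + 0 = 1, q_0 = 1*0 + 1 = 1.
  i=1: a_1=1, p_1 = 1*1 + 1 = 2, q_1 = 1*1 + 0 = 1.
  i=2: a_2=20, p_2 = 20*2 + 1 = 41, q_2 = 20*1 + 1 = 21.
  i=3: a_3=3, p_3 = 3*41 + 2 = 125, q_3 = 3*21 + 1 = 64.
q_3 = 64 > 22, so the last convergent with denominator <= 22 is p_2/q_2 = 41/21.
The closest fraction with denominator <= 22 is either p_2/q_2 or the intermediate fraction (k*p_2 + p_1)/(k*q_2 + q_1) with the largest k >= 1 whose denominator stays <= 22; these approach x as k grows, and every other convergent or intermediate fraction in range is farther away.
Largest k: floor((22 - q_1)/q_2) = floor((22 - 1)/21) = 1.
That gives (1*41 + 2)/(1*21 + 1) = 43/22.
Compare the errors: |x - 41/21| = |707*21 - 41*362|/(362*21) = 5/7602, and |x - 43/22| = |707*22 - 43*362|/(362*22) = 12/7964.
Cross-multiplying, 5*7964 = 39820 < 91224 = 12*7602, so 5/7602 is smaller: the convergent 41/21 is closer to x than 43/22.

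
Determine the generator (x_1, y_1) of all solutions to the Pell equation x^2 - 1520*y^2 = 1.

(x, y) = (39, 1)

First expand sqrt(1520) as a continued fraction. With x_i = (sqrt(1520) + m_i)/d_i and (m_0, d_0) = (0, 1): a_0 = floor(sqrt(1520)) = 38, since 38^2 = 1444 <= 1520 < 1521 = 39^2.
Iterate m_{i+1} = d_i*a_i - m_i, d_{i+1} = (1520 - m_{i+1}^2)/d_i, a_{i+1} = floor((a_0 + m_{i+1})/d_{i+1}):
  m_1 = 1*38 - 0 = 38, d_1 = (1520 - 38^2)/1 = 76/1 = 76, a_1 = floor((38 + 38)/76) = 1.
  m_2 = 76*1 - 38 = 38, d_2 = (1520 - 38^2)/76 = 76/76 = 1, a_2 = floor((38 + 38)/1) = 76.
  m_3 = 1*76 - 38 = 38, d_3 = (1520 - 38^2)/1 = 76/1 = 76: (m_3, d_3) = (m_1, d_1) = (38, 76), so from here the quotients repeat a_1, a_2; the period length is 2.
So sqrt(1520) = [38; (1, 76)] with period length k = 2.
k is even, so the fundamental solution of x^2 - 1520y^2 = 1 is (p_{k-1}, q_{k-1}) = (p_1, q_1); compute convergents through index 1.
Convergents (p_i = a_i*p_{i-1} + p_{i-2}, q_i = a_i*q_{i-1} + q_{i-2} with p_{-2}=0, p_{-1}=1, q_{-2}=1, q_{-1}=0):
  i=0: a_0=38, p_0 = 38*1 + 0 = 38, q_0 = 38*0 + 1 = 1.
  i=1: a_1=1, p_1 = 1*38 + 1 = 39, q_1 = 1*1 + 0 = 1.
Check: 39^2 - 1520*1^2 = 1521 - 1520 = 1, so (x, y) = (39, 1) solves the equation, and by the theorem it is the least positive solution.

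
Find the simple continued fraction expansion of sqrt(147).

[12; (8, 24)]

Write x_i = (sqrt(147) + m_i)/d_i with (m_0, d_0) = (0, 1). a_0 = floor(sqrt(147)) = 12, since 12^2 = 144 <= 147 < 169 = 13^2.
Iterate m_{i+1} = d_i*a_i - m_i, d_{i+1} = (147 - m_{i+1}^2)/d_i, a_{i+1} = floor((a_0 + m_{i+1})/d_{i+1}):
  m_1 = 1*12 - 0 = 12, d_1 = (147 - 12^2)/1 = 3/1 = 3, a_1 = floor((12 + 12)/3) = 8.
  m_2 = 3*8 - 12 = 12, d_2 = (147 - 12^2)/3 = 3/3 = 1, a_2 = floor((12 + 12)/1) = 24.
  m_3 = 1*24 - 12 = 12, d_3 = (147 - 12^2)/1 = 3/1 = 3: (m_3, d_3) = (m_1, d_1) = (12, 3), so from here the quotients repeat a_1, a_2; the period length is 2.
Hence the expansion of sqrt(147) is a_0 = 12 followed by the repeating block 8, 24 (period 2).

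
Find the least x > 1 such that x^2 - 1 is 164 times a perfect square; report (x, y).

First expand sqrt(164) as a continued fraction. With x_i = (sqrt(164) + m_i)/d_i and (m_0, d_0) = (0, 1): a_0 = floor(sqrt(164)) = 12, since 12^2 = 144 <= 164 < 169 = 13^2.
Iterate m_{i+1} = d_i*a_i - m_i, d_{i+1} = (164 - m_{i+1}^2)/d_i, a_{i+1} = floor((a_0 + m_{i+1})/d_{i+1}):
  m_1 = 1*12 - 0 = 12, d_1 = (164 - 12^2)/1 = 20/1 = 20, a_1 = floor((12 + 12)/20) = 1.
  m_2 = 20*1 - 12 = 8, d_2 = (164 - 8^2)/20 = 100/20 = 5, a_2 = floor((12 + 8)/5) = 4.
  m_3 = 5*4 - 8 = 12, d_3 = (164 - 12^2)/5 = 20/5 = 4, a_3 = floor((12 + 12)/4) = 6.
  m_4 = 4*6 - 12 = 12, d_4 = (164 - 12^2)/4 = 20/4 = 5, a_4 = floor((12 + 12)/5) = 4.
  m_5 = 5*4 - 12 = 8, d_5 = (164 - 8^2)/5 = 100/5 = 20, a_5 = floor((12 + 8)/20) = 1.
  m_6 = 20*1 - 8 = 12, d_6 = (164 - 12^2)/20 = 20/20 = 1, a_6 = floor((12 + 12)/1) = 24.
  m_7 = 1*24 - 12 = 12, d_7 = (164 - 12^2)/1 = 20/1 = 20: (m_7, d_7) = (m_1, d_1) = (12, 20), so from here the quotients repeat a_1, ..., a_6; the period length is 6.
So sqrt(164) = [12; (1, 4, 6, 4, 1, 24)] with period length k = 6.
k is even, so the fundamental solution of x^2 - 164y^2 = 1 is (p_{k-1}, q_{k-1}) = (p_5, q_5); compute convergents through index 5.
Convergents (p_i = a_i*p_{i-1} + p_{i-2}, q_i = a_i*q_{i-1} + q_{i-2} with p_{-2}=0, p_{-1}=1, q_{-2}=1, q_{-1}=0):
  i=0: a_0=12, p_0 = 12*1 + 0 = 12, q_0 = 12*0 + 1 = 1.
  i=1: a_1=1, p_1 = 1*12 + 1 = 13, q_1 = 1*1 + 0 = 1.
  i=2: a_2=4, p_2 = 4*13 + 12 = 64, q_2 = 4*1 + 1 = 5.
  i=3: a_3=6, p_3 = 6*64 + 13 = 397, q_3 = 6*5 + 1 = 31.
  i=4: a_4=4, p_4 = 4*397 + 64 = 1652, q_4 = 4*31 + 5 = 129.
  i=5: a_5=1, p_5 = 1*1652 + 397 = 2049, q_5 = 1*129 + 31 = 160.
Check: 2049^2 - 164*160^2 = 4198401 - 4198400 = 1, so (x, y) = (2049, 160) solves the equation, and by the theorem it is the least positive solution.

(x, y) = (2049, 160)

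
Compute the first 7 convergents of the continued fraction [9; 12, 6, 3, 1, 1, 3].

Using the convergent recurrence p_i = a_i*p_{i-1} + p_{i-2}, q_i = a_i*q_{i-1} + q_{i-2} with p_{-2}=0, p_{-1}=1, q_{-2}=1, q_{-1}=0:
  i=0: a_0=9, p_0 = 9*1 + 0 = 9, q_0 = 9*0 + 1 = 1.
  i=1: a_1=12, p_1 = 12*9 + 1 = 109, q_1 = 12*1 + 0 = 12.
  i=2: a_2=6, p_2 = 6*109 + 9 = 663, q_2 = 6*12 + 1 = 73.
  i=3: a_3=3, p_3 = 3*663 + 109 = 2098, q_3 = 3*73 + 12 = 231.
  i=4: a_4=1, p_4 = 1*2098 + 663 = 2761, q_4 = 1*231 + 73 = 304.
  i=5: a_5=1, p_5 = 1*2761 + 2098 = 4859, q_5 = 1*304 + 231 = 535.
  i=6: a_6=3, p_6 = 3*4859 + 2761 = 17338, q_6 = 3*535 + 304 = 1909.

9/1, 109/12, 663/73, 2098/231, 2761/304, 4859/535, 17338/1909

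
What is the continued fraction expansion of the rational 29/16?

[1; 1, 4, 3]

Run the Euclidean algorithm on 29 and 16; the successive quotients are the partial quotients a_0, a_1, ... (each step inverts the fractional part left over by the previous one):
  29 = 1*16 + 13, so a_0 = 1.
  16 = 1*13 + 3, so a_1 = 1.
  13 = 4*3 + 1, so a_2 = 4.
  3 = 3*1 + 0, so a_3 = 3.
The remainder reaches 0 after 4 divisions, so the expansion has 4 partial quotients, read off in order.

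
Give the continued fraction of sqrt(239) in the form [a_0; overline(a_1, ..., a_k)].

[15; overline(2, 5, 1, 2, 4, 15, 4, 2, 1, 5, 2, 30)]

Write x_i = (sqrt(239) + m_i)/d_i with (m_0, d_0) = (0, 1). a_0 = floor(sqrt(239)) = 15, since 15^2 = 225 <= 239 < 256 = 16^2.
Iterate m_{i+1} = d_i*a_i - m_i, d_{i+1} = (239 - m_{i+1}^2)/d_i, a_{i+1} = floor((a_0 + m_{i+1})/d_{i+1}):
  m_1 = 1*15 - 0 = 15, d_1 = (239 - 15^2)/1 = 14/1 = 14, a_1 = floor((15 + 15)/14) = 2.
  m_2 = 14*2 - 15 = 13, d_2 = (239 - 13^2)/14 = 70/14 = 5, a_2 = floor((15 + 13)/5) = 5.
  m_3 = 5*5 - 13 = 12, d_3 = (239 - 12^2)/5 = 95/5 = 19, a_3 = floor((15 + 12)/19) = 1.
  m_4 = 19*1 - 12 = 7, d_4 = (239 - 7^2)/19 = 190/19 = 10, a_4 = floor((15 + 7)/10) = 2.
  m_5 = 10*2 - 7 = 13, d_5 = (239 - 13^2)/10 = 70/10 = 7, a_5 = floor((15 + 13)/7) = 4.
  m_6 = 7*4 - 13 = 15, d_6 = (239 - 15^2)/7 = 14/7 = 2, a_6 = floor((15 + 15)/2) = 15.
  m_7 = 2*15 - 15 = 15, d_7 = (239 - 15^2)/2 = 14/2 = 7, a_7 = floor((15 + 15)/7) = 4.
  m_8 = 7*4 - 15 = 13, d_8 = (239 - 13^2)/7 = 70/7 = 10, a_8 = floor((15 + 13)/10) = 2.
  m_9 = 10*2 - 13 = 7, d_9 = (239 - 7^2)/10 = 190/10 = 19, a_9 = floor((15 + 7)/19) = 1.
  m_10 = 19*1 - 7 = 12, d_10 = (239 - 12^2)/19 = 95/19 = 5, a_10 = floor((15 + 12)/5) = 5.
  m_11 = 5*5 - 12 = 13, d_11 = (239 - 13^2)/5 = 70/5 = 14, a_11 = floor((15 + 13)/14) = 2.
  m_12 = 14*2 - 13 = 15, d_12 = (239 - 15^2)/14 = 14/14 = 1, a_12 = floor((15 + 15)/1) = 30.
  m_13 = 1*30 - 15 = 15, d_13 = (239 - 15^2)/1 = 14/1 = 14: (m_13, d_13) = (m_1, d_1) = (15, 14), so from here the quotients repeat a_1, ..., a_12; the period length is 12.
Hence the expansion of sqrt(239) is a_0 = 15 followed by the repeating block 2, 5, 1, 2, 4, 15, 4, 2, 1, 5, 2, 30 (period 12).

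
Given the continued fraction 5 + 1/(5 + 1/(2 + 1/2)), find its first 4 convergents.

5/1, 26/5, 57/11, 140/27

Using the convergent recurrence p_i = a_i*p_{i-1} + p_{i-2}, q_i = a_i*q_{i-1} + q_{i-2} with p_{-2}=0, p_{-1}=1, q_{-2}=1, q_{-1}=0:
  i=0: a_0=5, p_0 = 5*1 + 0 = 5, q_0 = 5*0 + 1 = 1.
  i=1: a_1=5, p_1 = 5*5 + 1 = 26, q_1 = 5*1 + 0 = 5.
  i=2: a_2=2, p_2 = 2*26 + 5 = 57, q_2 = 2*5 + 1 = 11.
  i=3: a_3=2, p_3 = 2*57 + 26 = 140, q_3 = 2*11 + 5 = 27.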